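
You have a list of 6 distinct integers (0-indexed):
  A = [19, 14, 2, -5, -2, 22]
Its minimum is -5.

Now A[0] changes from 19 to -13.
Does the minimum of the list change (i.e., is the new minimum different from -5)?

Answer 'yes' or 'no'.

Answer: yes

Derivation:
Old min = -5
Change: A[0] 19 -> -13
Changed element was NOT the min; min changes only if -13 < -5.
New min = -13; changed? yes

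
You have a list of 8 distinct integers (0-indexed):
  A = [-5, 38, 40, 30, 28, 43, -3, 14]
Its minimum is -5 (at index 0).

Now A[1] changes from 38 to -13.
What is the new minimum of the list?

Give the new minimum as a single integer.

Old min = -5 (at index 0)
Change: A[1] 38 -> -13
Changed element was NOT the old min.
  New min = min(old_min, new_val) = min(-5, -13) = -13

Answer: -13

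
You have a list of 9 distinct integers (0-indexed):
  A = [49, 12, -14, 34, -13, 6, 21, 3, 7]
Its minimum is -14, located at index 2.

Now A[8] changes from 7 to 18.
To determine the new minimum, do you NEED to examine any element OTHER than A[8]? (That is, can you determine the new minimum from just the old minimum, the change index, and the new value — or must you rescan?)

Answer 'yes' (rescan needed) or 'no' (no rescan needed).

Old min = -14 at index 2
Change at index 8: 7 -> 18
Index 8 was NOT the min. New min = min(-14, 18). No rescan of other elements needed.
Needs rescan: no

Answer: no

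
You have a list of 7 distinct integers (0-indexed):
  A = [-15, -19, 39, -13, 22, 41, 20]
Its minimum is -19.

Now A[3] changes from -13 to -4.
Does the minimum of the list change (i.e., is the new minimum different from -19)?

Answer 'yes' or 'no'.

Old min = -19
Change: A[3] -13 -> -4
Changed element was NOT the min; min changes only if -4 < -19.
New min = -19; changed? no

Answer: no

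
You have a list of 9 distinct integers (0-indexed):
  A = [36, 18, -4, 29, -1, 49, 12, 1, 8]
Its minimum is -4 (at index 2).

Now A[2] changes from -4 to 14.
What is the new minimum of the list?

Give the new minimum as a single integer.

Answer: -1

Derivation:
Old min = -4 (at index 2)
Change: A[2] -4 -> 14
Changed element WAS the min. Need to check: is 14 still <= all others?
  Min of remaining elements: -1
  New min = min(14, -1) = -1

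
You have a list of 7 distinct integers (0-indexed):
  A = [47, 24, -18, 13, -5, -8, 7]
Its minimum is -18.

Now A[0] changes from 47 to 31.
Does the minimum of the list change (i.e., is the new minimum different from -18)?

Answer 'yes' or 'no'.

Answer: no

Derivation:
Old min = -18
Change: A[0] 47 -> 31
Changed element was NOT the min; min changes only if 31 < -18.
New min = -18; changed? no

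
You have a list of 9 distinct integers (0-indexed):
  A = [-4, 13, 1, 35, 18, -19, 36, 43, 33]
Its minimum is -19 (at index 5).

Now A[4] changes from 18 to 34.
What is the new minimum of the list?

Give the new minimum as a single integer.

Answer: -19

Derivation:
Old min = -19 (at index 5)
Change: A[4] 18 -> 34
Changed element was NOT the old min.
  New min = min(old_min, new_val) = min(-19, 34) = -19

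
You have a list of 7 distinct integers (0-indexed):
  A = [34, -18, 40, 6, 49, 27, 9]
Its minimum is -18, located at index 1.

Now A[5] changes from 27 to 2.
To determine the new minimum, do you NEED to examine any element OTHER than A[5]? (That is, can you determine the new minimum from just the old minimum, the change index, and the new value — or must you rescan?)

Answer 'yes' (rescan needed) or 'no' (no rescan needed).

Old min = -18 at index 1
Change at index 5: 27 -> 2
Index 5 was NOT the min. New min = min(-18, 2). No rescan of other elements needed.
Needs rescan: no

Answer: no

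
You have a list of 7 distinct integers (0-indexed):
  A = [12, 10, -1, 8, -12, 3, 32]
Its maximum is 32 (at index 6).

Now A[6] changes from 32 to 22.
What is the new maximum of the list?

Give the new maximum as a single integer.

Answer: 22

Derivation:
Old max = 32 (at index 6)
Change: A[6] 32 -> 22
Changed element WAS the max -> may need rescan.
  Max of remaining elements: 12
  New max = max(22, 12) = 22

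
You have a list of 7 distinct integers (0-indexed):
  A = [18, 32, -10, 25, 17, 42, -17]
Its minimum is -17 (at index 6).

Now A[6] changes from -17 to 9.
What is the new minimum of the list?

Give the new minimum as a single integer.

Old min = -17 (at index 6)
Change: A[6] -17 -> 9
Changed element WAS the min. Need to check: is 9 still <= all others?
  Min of remaining elements: -10
  New min = min(9, -10) = -10

Answer: -10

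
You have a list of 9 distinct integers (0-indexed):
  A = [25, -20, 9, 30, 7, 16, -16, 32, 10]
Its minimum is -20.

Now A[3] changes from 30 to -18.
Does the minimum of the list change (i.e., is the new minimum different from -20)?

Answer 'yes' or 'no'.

Answer: no

Derivation:
Old min = -20
Change: A[3] 30 -> -18
Changed element was NOT the min; min changes only if -18 < -20.
New min = -20; changed? no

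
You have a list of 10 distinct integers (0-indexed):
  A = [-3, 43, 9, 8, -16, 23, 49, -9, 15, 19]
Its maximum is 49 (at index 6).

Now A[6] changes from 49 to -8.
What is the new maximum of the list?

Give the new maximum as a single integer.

Old max = 49 (at index 6)
Change: A[6] 49 -> -8
Changed element WAS the max -> may need rescan.
  Max of remaining elements: 43
  New max = max(-8, 43) = 43

Answer: 43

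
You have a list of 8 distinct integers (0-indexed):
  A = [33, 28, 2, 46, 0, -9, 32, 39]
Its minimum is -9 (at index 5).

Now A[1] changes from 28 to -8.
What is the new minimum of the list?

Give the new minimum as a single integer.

Old min = -9 (at index 5)
Change: A[1] 28 -> -8
Changed element was NOT the old min.
  New min = min(old_min, new_val) = min(-9, -8) = -9

Answer: -9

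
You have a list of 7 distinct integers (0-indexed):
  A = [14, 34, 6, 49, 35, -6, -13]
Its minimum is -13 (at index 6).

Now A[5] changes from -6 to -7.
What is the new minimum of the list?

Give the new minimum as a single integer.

Old min = -13 (at index 6)
Change: A[5] -6 -> -7
Changed element was NOT the old min.
  New min = min(old_min, new_val) = min(-13, -7) = -13

Answer: -13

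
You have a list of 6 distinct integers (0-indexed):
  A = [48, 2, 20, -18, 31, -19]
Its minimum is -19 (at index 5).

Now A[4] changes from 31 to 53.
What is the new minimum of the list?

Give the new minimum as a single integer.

Answer: -19

Derivation:
Old min = -19 (at index 5)
Change: A[4] 31 -> 53
Changed element was NOT the old min.
  New min = min(old_min, new_val) = min(-19, 53) = -19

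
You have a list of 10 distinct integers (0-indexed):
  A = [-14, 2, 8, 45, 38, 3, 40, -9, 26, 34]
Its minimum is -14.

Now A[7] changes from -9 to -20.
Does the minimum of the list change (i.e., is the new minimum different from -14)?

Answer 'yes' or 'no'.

Old min = -14
Change: A[7] -9 -> -20
Changed element was NOT the min; min changes only if -20 < -14.
New min = -20; changed? yes

Answer: yes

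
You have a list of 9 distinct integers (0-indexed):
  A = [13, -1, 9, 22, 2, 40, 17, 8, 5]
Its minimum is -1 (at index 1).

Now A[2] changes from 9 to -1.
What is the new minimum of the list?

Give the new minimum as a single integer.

Answer: -1

Derivation:
Old min = -1 (at index 1)
Change: A[2] 9 -> -1
Changed element was NOT the old min.
  New min = min(old_min, new_val) = min(-1, -1) = -1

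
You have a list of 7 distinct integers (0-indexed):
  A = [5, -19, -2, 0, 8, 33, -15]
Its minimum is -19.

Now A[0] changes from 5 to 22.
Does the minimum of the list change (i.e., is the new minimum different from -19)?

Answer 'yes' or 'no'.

Old min = -19
Change: A[0] 5 -> 22
Changed element was NOT the min; min changes only if 22 < -19.
New min = -19; changed? no

Answer: no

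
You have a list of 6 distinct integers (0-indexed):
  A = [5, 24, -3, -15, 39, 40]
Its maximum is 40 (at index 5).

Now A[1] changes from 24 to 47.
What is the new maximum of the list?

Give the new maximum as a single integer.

Old max = 40 (at index 5)
Change: A[1] 24 -> 47
Changed element was NOT the old max.
  New max = max(old_max, new_val) = max(40, 47) = 47

Answer: 47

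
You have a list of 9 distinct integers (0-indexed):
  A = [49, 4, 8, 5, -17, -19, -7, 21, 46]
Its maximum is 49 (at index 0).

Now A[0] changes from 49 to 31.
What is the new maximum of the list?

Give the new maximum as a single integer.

Answer: 46

Derivation:
Old max = 49 (at index 0)
Change: A[0] 49 -> 31
Changed element WAS the max -> may need rescan.
  Max of remaining elements: 46
  New max = max(31, 46) = 46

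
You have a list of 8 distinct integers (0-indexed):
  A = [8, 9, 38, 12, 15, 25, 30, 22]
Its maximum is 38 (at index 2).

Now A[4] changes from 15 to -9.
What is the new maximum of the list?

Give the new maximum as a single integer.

Old max = 38 (at index 2)
Change: A[4] 15 -> -9
Changed element was NOT the old max.
  New max = max(old_max, new_val) = max(38, -9) = 38

Answer: 38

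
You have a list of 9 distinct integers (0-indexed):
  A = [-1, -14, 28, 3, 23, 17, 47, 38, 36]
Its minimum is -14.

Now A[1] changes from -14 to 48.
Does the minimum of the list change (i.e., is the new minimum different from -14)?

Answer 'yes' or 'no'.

Answer: yes

Derivation:
Old min = -14
Change: A[1] -14 -> 48
Changed element was the min; new min must be rechecked.
New min = -1; changed? yes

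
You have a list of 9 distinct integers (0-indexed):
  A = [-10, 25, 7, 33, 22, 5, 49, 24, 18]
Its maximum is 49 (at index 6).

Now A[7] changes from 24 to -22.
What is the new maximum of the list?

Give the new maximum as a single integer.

Answer: 49

Derivation:
Old max = 49 (at index 6)
Change: A[7] 24 -> -22
Changed element was NOT the old max.
  New max = max(old_max, new_val) = max(49, -22) = 49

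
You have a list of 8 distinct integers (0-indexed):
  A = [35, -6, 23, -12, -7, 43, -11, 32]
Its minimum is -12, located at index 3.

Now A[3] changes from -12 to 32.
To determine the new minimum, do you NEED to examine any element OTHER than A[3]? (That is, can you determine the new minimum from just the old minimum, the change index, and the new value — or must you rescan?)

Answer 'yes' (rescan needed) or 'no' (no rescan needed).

Answer: yes

Derivation:
Old min = -12 at index 3
Change at index 3: -12 -> 32
Index 3 WAS the min and new value 32 > old min -12. Must rescan other elements to find the new min.
Needs rescan: yes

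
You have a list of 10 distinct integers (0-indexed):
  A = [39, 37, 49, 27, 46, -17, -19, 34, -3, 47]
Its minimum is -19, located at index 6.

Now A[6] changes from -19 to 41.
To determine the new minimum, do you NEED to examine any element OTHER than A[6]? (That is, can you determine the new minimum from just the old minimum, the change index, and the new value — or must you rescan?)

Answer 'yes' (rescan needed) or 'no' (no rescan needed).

Answer: yes

Derivation:
Old min = -19 at index 6
Change at index 6: -19 -> 41
Index 6 WAS the min and new value 41 > old min -19. Must rescan other elements to find the new min.
Needs rescan: yes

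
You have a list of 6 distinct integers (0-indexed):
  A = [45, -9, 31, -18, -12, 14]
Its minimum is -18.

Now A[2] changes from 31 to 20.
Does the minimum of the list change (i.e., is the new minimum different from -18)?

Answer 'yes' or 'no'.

Old min = -18
Change: A[2] 31 -> 20
Changed element was NOT the min; min changes only if 20 < -18.
New min = -18; changed? no

Answer: no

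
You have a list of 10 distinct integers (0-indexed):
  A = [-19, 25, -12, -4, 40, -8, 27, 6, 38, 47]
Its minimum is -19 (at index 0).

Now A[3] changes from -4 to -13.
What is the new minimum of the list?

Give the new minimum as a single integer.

Answer: -19

Derivation:
Old min = -19 (at index 0)
Change: A[3] -4 -> -13
Changed element was NOT the old min.
  New min = min(old_min, new_val) = min(-19, -13) = -19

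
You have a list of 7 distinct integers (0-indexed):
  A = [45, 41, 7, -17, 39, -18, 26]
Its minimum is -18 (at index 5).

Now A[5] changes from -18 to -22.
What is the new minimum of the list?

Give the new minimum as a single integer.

Old min = -18 (at index 5)
Change: A[5] -18 -> -22
Changed element WAS the min. Need to check: is -22 still <= all others?
  Min of remaining elements: -17
  New min = min(-22, -17) = -22

Answer: -22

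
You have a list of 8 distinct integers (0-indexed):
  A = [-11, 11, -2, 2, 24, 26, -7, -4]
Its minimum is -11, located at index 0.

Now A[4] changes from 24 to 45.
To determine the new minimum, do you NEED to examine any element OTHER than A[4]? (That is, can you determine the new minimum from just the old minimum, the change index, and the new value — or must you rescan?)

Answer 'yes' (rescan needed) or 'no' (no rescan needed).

Answer: no

Derivation:
Old min = -11 at index 0
Change at index 4: 24 -> 45
Index 4 was NOT the min. New min = min(-11, 45). No rescan of other elements needed.
Needs rescan: no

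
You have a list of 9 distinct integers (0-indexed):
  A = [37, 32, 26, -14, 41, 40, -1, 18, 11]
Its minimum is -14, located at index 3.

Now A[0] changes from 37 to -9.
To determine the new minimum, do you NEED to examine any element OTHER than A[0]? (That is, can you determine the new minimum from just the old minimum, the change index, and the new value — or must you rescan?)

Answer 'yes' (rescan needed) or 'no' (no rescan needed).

Old min = -14 at index 3
Change at index 0: 37 -> -9
Index 0 was NOT the min. New min = min(-14, -9). No rescan of other elements needed.
Needs rescan: no

Answer: no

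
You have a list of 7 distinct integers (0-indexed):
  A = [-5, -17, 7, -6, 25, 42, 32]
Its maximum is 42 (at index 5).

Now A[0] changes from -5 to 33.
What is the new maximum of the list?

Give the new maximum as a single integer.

Old max = 42 (at index 5)
Change: A[0] -5 -> 33
Changed element was NOT the old max.
  New max = max(old_max, new_val) = max(42, 33) = 42

Answer: 42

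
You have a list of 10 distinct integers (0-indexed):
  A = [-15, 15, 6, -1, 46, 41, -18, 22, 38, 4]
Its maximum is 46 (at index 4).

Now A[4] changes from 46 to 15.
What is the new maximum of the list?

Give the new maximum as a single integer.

Old max = 46 (at index 4)
Change: A[4] 46 -> 15
Changed element WAS the max -> may need rescan.
  Max of remaining elements: 41
  New max = max(15, 41) = 41

Answer: 41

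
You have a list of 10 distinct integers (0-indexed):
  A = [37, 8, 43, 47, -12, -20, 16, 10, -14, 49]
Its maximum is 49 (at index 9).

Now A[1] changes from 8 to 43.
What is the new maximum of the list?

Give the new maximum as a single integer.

Old max = 49 (at index 9)
Change: A[1] 8 -> 43
Changed element was NOT the old max.
  New max = max(old_max, new_val) = max(49, 43) = 49

Answer: 49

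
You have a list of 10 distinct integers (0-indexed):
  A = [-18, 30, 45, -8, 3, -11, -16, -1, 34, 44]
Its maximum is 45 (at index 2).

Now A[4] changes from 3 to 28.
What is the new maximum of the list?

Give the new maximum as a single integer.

Answer: 45

Derivation:
Old max = 45 (at index 2)
Change: A[4] 3 -> 28
Changed element was NOT the old max.
  New max = max(old_max, new_val) = max(45, 28) = 45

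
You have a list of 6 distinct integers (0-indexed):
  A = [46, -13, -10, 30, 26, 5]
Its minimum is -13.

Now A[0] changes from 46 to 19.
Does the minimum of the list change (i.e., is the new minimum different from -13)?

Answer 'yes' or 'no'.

Answer: no

Derivation:
Old min = -13
Change: A[0] 46 -> 19
Changed element was NOT the min; min changes only if 19 < -13.
New min = -13; changed? no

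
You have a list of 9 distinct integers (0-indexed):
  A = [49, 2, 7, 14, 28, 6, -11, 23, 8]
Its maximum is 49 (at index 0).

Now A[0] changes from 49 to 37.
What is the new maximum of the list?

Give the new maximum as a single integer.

Answer: 37

Derivation:
Old max = 49 (at index 0)
Change: A[0] 49 -> 37
Changed element WAS the max -> may need rescan.
  Max of remaining elements: 28
  New max = max(37, 28) = 37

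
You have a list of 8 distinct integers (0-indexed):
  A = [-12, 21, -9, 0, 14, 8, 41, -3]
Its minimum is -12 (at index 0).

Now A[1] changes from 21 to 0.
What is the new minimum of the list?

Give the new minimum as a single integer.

Old min = -12 (at index 0)
Change: A[1] 21 -> 0
Changed element was NOT the old min.
  New min = min(old_min, new_val) = min(-12, 0) = -12

Answer: -12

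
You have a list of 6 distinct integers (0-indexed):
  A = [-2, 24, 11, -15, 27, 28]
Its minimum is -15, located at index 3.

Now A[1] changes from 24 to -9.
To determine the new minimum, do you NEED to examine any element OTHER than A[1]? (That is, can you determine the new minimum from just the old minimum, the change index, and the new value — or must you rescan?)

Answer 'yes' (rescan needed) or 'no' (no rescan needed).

Answer: no

Derivation:
Old min = -15 at index 3
Change at index 1: 24 -> -9
Index 1 was NOT the min. New min = min(-15, -9). No rescan of other elements needed.
Needs rescan: no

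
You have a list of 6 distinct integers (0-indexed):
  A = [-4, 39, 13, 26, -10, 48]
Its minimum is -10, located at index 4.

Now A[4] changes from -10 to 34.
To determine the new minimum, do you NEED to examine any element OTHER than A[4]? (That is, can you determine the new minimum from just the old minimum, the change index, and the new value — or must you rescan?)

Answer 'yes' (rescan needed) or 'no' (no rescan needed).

Answer: yes

Derivation:
Old min = -10 at index 4
Change at index 4: -10 -> 34
Index 4 WAS the min and new value 34 > old min -10. Must rescan other elements to find the new min.
Needs rescan: yes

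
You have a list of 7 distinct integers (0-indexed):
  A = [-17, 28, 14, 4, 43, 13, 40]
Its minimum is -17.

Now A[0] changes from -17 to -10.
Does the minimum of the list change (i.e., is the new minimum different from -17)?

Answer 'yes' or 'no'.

Old min = -17
Change: A[0] -17 -> -10
Changed element was the min; new min must be rechecked.
New min = -10; changed? yes

Answer: yes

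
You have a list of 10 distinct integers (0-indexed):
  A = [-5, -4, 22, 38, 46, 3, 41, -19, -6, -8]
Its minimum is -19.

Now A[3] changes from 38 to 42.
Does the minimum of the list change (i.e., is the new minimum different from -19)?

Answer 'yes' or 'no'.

Answer: no

Derivation:
Old min = -19
Change: A[3] 38 -> 42
Changed element was NOT the min; min changes only if 42 < -19.
New min = -19; changed? no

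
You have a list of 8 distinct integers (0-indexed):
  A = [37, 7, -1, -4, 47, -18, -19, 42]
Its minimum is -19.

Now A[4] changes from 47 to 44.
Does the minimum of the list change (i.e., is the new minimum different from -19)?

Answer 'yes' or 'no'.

Answer: no

Derivation:
Old min = -19
Change: A[4] 47 -> 44
Changed element was NOT the min; min changes only if 44 < -19.
New min = -19; changed? no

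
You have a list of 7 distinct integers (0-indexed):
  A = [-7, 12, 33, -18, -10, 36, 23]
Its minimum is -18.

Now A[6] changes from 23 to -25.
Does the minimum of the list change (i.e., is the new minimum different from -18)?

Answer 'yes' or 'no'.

Old min = -18
Change: A[6] 23 -> -25
Changed element was NOT the min; min changes only if -25 < -18.
New min = -25; changed? yes

Answer: yes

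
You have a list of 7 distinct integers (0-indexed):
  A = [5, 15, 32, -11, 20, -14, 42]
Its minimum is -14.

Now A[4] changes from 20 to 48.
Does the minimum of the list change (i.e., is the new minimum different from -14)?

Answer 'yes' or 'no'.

Answer: no

Derivation:
Old min = -14
Change: A[4] 20 -> 48
Changed element was NOT the min; min changes only if 48 < -14.
New min = -14; changed? no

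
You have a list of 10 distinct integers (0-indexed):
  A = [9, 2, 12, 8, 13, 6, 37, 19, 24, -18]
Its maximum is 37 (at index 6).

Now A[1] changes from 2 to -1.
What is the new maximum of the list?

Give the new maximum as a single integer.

Old max = 37 (at index 6)
Change: A[1] 2 -> -1
Changed element was NOT the old max.
  New max = max(old_max, new_val) = max(37, -1) = 37

Answer: 37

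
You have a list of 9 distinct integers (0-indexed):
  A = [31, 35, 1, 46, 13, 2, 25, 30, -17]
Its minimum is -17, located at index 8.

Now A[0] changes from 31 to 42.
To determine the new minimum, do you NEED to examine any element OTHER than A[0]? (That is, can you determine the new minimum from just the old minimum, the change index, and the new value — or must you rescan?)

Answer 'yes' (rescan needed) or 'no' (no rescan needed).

Answer: no

Derivation:
Old min = -17 at index 8
Change at index 0: 31 -> 42
Index 0 was NOT the min. New min = min(-17, 42). No rescan of other elements needed.
Needs rescan: no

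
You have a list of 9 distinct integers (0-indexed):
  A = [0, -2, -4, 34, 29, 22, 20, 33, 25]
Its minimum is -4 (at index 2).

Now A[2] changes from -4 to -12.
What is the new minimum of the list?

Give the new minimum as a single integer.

Old min = -4 (at index 2)
Change: A[2] -4 -> -12
Changed element WAS the min. Need to check: is -12 still <= all others?
  Min of remaining elements: -2
  New min = min(-12, -2) = -12

Answer: -12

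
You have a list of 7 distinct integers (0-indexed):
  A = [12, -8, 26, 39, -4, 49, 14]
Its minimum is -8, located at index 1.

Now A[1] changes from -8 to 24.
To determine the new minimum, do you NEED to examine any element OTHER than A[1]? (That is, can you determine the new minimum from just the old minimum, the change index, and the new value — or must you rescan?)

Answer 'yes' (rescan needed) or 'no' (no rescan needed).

Answer: yes

Derivation:
Old min = -8 at index 1
Change at index 1: -8 -> 24
Index 1 WAS the min and new value 24 > old min -8. Must rescan other elements to find the new min.
Needs rescan: yes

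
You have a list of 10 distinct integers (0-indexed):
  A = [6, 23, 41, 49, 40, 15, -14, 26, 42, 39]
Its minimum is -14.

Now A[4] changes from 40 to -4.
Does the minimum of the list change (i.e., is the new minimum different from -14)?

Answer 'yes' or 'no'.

Answer: no

Derivation:
Old min = -14
Change: A[4] 40 -> -4
Changed element was NOT the min; min changes only if -4 < -14.
New min = -14; changed? no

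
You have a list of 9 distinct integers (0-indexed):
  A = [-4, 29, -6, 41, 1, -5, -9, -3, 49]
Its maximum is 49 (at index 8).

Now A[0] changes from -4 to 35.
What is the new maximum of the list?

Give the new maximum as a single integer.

Old max = 49 (at index 8)
Change: A[0] -4 -> 35
Changed element was NOT the old max.
  New max = max(old_max, new_val) = max(49, 35) = 49

Answer: 49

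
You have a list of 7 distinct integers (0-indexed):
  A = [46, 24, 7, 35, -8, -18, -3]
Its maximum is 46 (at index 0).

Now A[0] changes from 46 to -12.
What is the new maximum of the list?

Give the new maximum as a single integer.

Old max = 46 (at index 0)
Change: A[0] 46 -> -12
Changed element WAS the max -> may need rescan.
  Max of remaining elements: 35
  New max = max(-12, 35) = 35

Answer: 35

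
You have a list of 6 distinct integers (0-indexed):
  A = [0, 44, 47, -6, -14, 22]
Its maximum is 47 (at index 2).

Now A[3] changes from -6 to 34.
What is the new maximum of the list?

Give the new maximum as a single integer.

Old max = 47 (at index 2)
Change: A[3] -6 -> 34
Changed element was NOT the old max.
  New max = max(old_max, new_val) = max(47, 34) = 47

Answer: 47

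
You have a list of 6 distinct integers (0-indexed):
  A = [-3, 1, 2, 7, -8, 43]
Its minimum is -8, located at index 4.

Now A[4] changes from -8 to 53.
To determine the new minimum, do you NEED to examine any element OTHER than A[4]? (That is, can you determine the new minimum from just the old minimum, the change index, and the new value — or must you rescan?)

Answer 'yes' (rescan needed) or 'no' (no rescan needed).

Answer: yes

Derivation:
Old min = -8 at index 4
Change at index 4: -8 -> 53
Index 4 WAS the min and new value 53 > old min -8. Must rescan other elements to find the new min.
Needs rescan: yes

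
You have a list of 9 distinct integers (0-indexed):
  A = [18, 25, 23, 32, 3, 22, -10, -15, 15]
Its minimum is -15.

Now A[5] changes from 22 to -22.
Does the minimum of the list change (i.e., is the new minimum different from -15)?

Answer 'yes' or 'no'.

Answer: yes

Derivation:
Old min = -15
Change: A[5] 22 -> -22
Changed element was NOT the min; min changes only if -22 < -15.
New min = -22; changed? yes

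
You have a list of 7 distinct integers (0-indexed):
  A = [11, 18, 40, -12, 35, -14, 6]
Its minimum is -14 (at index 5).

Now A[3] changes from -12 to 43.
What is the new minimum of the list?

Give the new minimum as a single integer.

Old min = -14 (at index 5)
Change: A[3] -12 -> 43
Changed element was NOT the old min.
  New min = min(old_min, new_val) = min(-14, 43) = -14

Answer: -14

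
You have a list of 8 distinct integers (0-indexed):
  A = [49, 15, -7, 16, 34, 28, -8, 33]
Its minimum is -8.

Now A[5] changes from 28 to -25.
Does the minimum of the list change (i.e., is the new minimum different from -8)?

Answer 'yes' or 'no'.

Old min = -8
Change: A[5] 28 -> -25
Changed element was NOT the min; min changes only if -25 < -8.
New min = -25; changed? yes

Answer: yes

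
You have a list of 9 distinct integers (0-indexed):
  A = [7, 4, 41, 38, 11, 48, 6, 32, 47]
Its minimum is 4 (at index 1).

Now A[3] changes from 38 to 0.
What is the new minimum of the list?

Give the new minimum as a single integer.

Old min = 4 (at index 1)
Change: A[3] 38 -> 0
Changed element was NOT the old min.
  New min = min(old_min, new_val) = min(4, 0) = 0

Answer: 0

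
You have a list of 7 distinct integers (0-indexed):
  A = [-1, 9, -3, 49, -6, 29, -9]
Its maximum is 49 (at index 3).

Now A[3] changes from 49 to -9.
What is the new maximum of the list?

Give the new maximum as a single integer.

Answer: 29

Derivation:
Old max = 49 (at index 3)
Change: A[3] 49 -> -9
Changed element WAS the max -> may need rescan.
  Max of remaining elements: 29
  New max = max(-9, 29) = 29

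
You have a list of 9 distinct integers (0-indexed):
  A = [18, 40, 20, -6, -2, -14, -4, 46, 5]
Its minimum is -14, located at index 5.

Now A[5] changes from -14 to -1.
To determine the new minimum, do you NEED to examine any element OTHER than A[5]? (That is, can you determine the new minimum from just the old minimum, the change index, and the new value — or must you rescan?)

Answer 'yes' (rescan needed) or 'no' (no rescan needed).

Answer: yes

Derivation:
Old min = -14 at index 5
Change at index 5: -14 -> -1
Index 5 WAS the min and new value -1 > old min -14. Must rescan other elements to find the new min.
Needs rescan: yes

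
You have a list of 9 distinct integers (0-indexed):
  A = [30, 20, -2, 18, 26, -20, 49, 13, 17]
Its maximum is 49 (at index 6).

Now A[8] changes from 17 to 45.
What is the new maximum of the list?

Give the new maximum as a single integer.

Old max = 49 (at index 6)
Change: A[8] 17 -> 45
Changed element was NOT the old max.
  New max = max(old_max, new_val) = max(49, 45) = 49

Answer: 49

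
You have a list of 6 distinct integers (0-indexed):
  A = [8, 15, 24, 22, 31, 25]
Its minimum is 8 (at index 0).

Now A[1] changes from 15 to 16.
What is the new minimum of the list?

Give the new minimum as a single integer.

Old min = 8 (at index 0)
Change: A[1] 15 -> 16
Changed element was NOT the old min.
  New min = min(old_min, new_val) = min(8, 16) = 8

Answer: 8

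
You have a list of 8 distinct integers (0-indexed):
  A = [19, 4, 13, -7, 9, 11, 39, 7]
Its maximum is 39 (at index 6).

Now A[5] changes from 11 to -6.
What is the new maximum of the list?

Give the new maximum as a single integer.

Answer: 39

Derivation:
Old max = 39 (at index 6)
Change: A[5] 11 -> -6
Changed element was NOT the old max.
  New max = max(old_max, new_val) = max(39, -6) = 39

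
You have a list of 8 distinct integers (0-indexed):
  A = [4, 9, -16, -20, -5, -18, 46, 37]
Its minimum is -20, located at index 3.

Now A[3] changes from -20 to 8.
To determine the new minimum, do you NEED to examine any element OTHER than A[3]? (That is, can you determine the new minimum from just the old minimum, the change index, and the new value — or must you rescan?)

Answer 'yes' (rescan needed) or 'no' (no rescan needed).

Answer: yes

Derivation:
Old min = -20 at index 3
Change at index 3: -20 -> 8
Index 3 WAS the min and new value 8 > old min -20. Must rescan other elements to find the new min.
Needs rescan: yes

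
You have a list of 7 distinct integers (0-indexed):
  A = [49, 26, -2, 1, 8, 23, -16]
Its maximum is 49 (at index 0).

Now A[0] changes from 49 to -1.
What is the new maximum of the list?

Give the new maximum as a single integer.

Old max = 49 (at index 0)
Change: A[0] 49 -> -1
Changed element WAS the max -> may need rescan.
  Max of remaining elements: 26
  New max = max(-1, 26) = 26

Answer: 26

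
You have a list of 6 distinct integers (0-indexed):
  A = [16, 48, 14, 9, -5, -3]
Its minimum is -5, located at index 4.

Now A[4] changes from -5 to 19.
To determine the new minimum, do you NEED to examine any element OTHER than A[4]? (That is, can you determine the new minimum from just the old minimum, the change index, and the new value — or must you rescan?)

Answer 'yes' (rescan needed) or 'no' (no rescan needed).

Answer: yes

Derivation:
Old min = -5 at index 4
Change at index 4: -5 -> 19
Index 4 WAS the min and new value 19 > old min -5. Must rescan other elements to find the new min.
Needs rescan: yes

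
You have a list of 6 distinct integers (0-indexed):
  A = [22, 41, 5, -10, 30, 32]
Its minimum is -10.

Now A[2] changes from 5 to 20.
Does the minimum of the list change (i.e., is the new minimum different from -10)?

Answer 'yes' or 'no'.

Old min = -10
Change: A[2] 5 -> 20
Changed element was NOT the min; min changes only if 20 < -10.
New min = -10; changed? no

Answer: no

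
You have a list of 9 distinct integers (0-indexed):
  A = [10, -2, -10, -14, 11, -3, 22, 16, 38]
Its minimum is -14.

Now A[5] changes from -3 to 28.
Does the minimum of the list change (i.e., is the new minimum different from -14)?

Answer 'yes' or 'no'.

Old min = -14
Change: A[5] -3 -> 28
Changed element was NOT the min; min changes only if 28 < -14.
New min = -14; changed? no

Answer: no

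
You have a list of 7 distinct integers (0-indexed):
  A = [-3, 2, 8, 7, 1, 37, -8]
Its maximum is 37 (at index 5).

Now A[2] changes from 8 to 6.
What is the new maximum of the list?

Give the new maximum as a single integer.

Old max = 37 (at index 5)
Change: A[2] 8 -> 6
Changed element was NOT the old max.
  New max = max(old_max, new_val) = max(37, 6) = 37

Answer: 37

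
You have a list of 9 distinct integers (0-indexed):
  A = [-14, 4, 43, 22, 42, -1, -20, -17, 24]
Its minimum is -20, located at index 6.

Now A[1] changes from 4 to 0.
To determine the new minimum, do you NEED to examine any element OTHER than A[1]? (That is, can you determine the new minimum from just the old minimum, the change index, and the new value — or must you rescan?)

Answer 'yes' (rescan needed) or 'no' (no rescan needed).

Old min = -20 at index 6
Change at index 1: 4 -> 0
Index 1 was NOT the min. New min = min(-20, 0). No rescan of other elements needed.
Needs rescan: no

Answer: no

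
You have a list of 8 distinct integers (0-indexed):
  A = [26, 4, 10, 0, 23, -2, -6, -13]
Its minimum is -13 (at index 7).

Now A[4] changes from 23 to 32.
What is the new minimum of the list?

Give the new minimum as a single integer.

Old min = -13 (at index 7)
Change: A[4] 23 -> 32
Changed element was NOT the old min.
  New min = min(old_min, new_val) = min(-13, 32) = -13

Answer: -13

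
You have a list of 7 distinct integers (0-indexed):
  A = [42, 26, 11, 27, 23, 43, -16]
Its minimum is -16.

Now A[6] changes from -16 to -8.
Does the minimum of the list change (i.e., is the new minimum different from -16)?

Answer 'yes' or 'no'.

Answer: yes

Derivation:
Old min = -16
Change: A[6] -16 -> -8
Changed element was the min; new min must be rechecked.
New min = -8; changed? yes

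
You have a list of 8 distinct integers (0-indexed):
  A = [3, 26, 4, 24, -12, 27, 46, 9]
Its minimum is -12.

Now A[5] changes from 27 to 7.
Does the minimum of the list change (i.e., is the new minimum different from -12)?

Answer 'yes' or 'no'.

Answer: no

Derivation:
Old min = -12
Change: A[5] 27 -> 7
Changed element was NOT the min; min changes only if 7 < -12.
New min = -12; changed? no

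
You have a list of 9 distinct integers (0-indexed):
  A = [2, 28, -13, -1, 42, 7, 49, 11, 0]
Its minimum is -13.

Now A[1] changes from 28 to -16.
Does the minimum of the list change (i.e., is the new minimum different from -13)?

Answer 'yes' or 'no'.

Answer: yes

Derivation:
Old min = -13
Change: A[1] 28 -> -16
Changed element was NOT the min; min changes only if -16 < -13.
New min = -16; changed? yes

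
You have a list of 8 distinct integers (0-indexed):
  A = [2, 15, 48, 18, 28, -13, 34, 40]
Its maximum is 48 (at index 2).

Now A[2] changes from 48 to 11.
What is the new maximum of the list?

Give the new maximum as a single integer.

Old max = 48 (at index 2)
Change: A[2] 48 -> 11
Changed element WAS the max -> may need rescan.
  Max of remaining elements: 40
  New max = max(11, 40) = 40

Answer: 40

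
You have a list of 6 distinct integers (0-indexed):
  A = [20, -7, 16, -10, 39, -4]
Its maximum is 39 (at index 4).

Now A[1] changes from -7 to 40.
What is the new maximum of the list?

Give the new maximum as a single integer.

Old max = 39 (at index 4)
Change: A[1] -7 -> 40
Changed element was NOT the old max.
  New max = max(old_max, new_val) = max(39, 40) = 40

Answer: 40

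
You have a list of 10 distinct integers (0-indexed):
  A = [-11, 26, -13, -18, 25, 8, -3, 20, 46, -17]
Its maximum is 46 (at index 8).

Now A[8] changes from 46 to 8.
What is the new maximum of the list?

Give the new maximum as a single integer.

Answer: 26

Derivation:
Old max = 46 (at index 8)
Change: A[8] 46 -> 8
Changed element WAS the max -> may need rescan.
  Max of remaining elements: 26
  New max = max(8, 26) = 26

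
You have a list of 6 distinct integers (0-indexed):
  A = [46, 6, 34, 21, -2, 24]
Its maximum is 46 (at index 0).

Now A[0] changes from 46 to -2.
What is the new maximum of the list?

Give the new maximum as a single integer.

Old max = 46 (at index 0)
Change: A[0] 46 -> -2
Changed element WAS the max -> may need rescan.
  Max of remaining elements: 34
  New max = max(-2, 34) = 34

Answer: 34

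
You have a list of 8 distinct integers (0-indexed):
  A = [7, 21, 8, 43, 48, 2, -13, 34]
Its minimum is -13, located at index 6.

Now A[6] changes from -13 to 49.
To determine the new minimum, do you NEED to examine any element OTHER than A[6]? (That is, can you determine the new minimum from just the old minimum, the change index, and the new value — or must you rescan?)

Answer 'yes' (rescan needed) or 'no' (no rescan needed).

Answer: yes

Derivation:
Old min = -13 at index 6
Change at index 6: -13 -> 49
Index 6 WAS the min and new value 49 > old min -13. Must rescan other elements to find the new min.
Needs rescan: yes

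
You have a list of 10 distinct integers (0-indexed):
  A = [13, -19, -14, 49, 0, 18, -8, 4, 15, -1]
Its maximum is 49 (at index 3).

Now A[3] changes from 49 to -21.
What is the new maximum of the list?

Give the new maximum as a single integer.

Old max = 49 (at index 3)
Change: A[3] 49 -> -21
Changed element WAS the max -> may need rescan.
  Max of remaining elements: 18
  New max = max(-21, 18) = 18

Answer: 18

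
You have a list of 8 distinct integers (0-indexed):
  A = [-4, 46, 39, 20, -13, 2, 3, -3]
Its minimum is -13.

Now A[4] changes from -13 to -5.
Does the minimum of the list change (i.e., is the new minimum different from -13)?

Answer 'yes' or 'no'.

Old min = -13
Change: A[4] -13 -> -5
Changed element was the min; new min must be rechecked.
New min = -5; changed? yes

Answer: yes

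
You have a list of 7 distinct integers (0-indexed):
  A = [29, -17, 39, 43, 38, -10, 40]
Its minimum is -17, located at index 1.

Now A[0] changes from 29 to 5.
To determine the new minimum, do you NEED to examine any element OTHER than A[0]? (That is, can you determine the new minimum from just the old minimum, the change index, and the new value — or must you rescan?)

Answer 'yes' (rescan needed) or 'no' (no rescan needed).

Answer: no

Derivation:
Old min = -17 at index 1
Change at index 0: 29 -> 5
Index 0 was NOT the min. New min = min(-17, 5). No rescan of other elements needed.
Needs rescan: no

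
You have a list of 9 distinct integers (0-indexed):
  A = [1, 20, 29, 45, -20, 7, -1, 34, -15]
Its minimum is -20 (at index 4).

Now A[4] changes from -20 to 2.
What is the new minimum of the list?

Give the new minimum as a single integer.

Old min = -20 (at index 4)
Change: A[4] -20 -> 2
Changed element WAS the min. Need to check: is 2 still <= all others?
  Min of remaining elements: -15
  New min = min(2, -15) = -15

Answer: -15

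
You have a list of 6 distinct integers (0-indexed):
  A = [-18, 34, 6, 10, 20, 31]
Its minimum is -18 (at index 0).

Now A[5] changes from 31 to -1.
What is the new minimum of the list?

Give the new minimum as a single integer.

Answer: -18

Derivation:
Old min = -18 (at index 0)
Change: A[5] 31 -> -1
Changed element was NOT the old min.
  New min = min(old_min, new_val) = min(-18, -1) = -18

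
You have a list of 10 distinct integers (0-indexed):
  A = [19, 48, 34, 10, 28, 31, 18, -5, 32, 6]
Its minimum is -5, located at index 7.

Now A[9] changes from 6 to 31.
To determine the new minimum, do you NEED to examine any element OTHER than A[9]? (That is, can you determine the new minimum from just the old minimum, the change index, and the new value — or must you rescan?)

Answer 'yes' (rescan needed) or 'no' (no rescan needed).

Old min = -5 at index 7
Change at index 9: 6 -> 31
Index 9 was NOT the min. New min = min(-5, 31). No rescan of other elements needed.
Needs rescan: no

Answer: no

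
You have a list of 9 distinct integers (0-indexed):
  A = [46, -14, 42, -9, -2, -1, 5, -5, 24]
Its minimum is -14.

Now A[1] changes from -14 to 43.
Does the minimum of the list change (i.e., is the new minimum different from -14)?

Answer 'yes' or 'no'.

Old min = -14
Change: A[1] -14 -> 43
Changed element was the min; new min must be rechecked.
New min = -9; changed? yes

Answer: yes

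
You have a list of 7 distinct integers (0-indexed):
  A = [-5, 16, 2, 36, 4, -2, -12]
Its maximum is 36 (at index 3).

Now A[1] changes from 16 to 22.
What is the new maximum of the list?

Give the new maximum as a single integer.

Answer: 36

Derivation:
Old max = 36 (at index 3)
Change: A[1] 16 -> 22
Changed element was NOT the old max.
  New max = max(old_max, new_val) = max(36, 22) = 36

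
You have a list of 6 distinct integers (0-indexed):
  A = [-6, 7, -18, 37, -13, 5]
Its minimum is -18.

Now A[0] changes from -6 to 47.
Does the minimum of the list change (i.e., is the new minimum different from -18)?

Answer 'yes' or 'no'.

Answer: no

Derivation:
Old min = -18
Change: A[0] -6 -> 47
Changed element was NOT the min; min changes only if 47 < -18.
New min = -18; changed? no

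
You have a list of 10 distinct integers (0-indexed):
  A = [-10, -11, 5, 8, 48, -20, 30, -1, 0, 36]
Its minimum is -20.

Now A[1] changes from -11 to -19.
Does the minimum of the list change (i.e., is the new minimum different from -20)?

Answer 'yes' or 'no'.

Old min = -20
Change: A[1] -11 -> -19
Changed element was NOT the min; min changes only if -19 < -20.
New min = -20; changed? no

Answer: no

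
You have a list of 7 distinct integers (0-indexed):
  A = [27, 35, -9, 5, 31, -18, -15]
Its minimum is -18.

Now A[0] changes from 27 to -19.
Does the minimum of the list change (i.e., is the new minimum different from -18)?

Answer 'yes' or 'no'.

Answer: yes

Derivation:
Old min = -18
Change: A[0] 27 -> -19
Changed element was NOT the min; min changes only if -19 < -18.
New min = -19; changed? yes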